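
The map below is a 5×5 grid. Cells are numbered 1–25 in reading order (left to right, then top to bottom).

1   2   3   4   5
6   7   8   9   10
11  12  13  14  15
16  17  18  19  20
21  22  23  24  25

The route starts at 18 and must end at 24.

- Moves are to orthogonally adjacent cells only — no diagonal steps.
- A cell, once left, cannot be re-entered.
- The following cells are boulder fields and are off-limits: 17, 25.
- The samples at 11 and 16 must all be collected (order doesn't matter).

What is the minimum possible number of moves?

Any route passes through 11 and 16 in some order between 18 and 24. Summing Manhattan distances along each leg and taking the cheapest ordering (18 → 16 → 11 → 24) gives a lower bound of 2 + 1 + 5 = 8 moves.
A route of 8 moves achieves this: 18 → 13 → 12 → 11 → 16 → 21 → 22 → 23 → 24.
Since 8 matches the lower bound, it is optimal.

8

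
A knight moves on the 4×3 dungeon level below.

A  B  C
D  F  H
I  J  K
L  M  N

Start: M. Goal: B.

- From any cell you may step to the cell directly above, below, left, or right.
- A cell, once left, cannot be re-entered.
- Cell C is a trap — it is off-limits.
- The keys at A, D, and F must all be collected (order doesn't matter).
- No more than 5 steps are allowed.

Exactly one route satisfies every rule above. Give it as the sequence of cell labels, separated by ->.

M -> J -> F -> D -> A -> B

The budget equals the shortest possible length, so every move has to be on a shortest route through the required cells.
Route from M: 2× up (reaching F), left to D, up to A, right to B — 5 moves in all.
Check: all required cells visited; 5 ≤ 5 moves.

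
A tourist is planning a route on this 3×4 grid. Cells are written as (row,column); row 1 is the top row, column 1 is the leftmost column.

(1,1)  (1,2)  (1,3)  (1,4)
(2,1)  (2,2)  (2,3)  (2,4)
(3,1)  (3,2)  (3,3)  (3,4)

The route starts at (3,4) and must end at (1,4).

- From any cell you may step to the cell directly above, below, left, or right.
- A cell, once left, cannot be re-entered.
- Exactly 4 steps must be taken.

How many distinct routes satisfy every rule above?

3

Need simple routes of exactly 4 moves from (3,4) to (1,4) (Manhattan distance 2, so 1 moves are spent on a detour and 1 undoing it).
Enumerating: (3,4) (2,4) (2,3) (1,3) (1,4) | (3,4) (3,3) (2,3) (1,3) (1,4) | (3,4) (3,3) (2,3) (2,4) (1,4).
That gives 3 routes.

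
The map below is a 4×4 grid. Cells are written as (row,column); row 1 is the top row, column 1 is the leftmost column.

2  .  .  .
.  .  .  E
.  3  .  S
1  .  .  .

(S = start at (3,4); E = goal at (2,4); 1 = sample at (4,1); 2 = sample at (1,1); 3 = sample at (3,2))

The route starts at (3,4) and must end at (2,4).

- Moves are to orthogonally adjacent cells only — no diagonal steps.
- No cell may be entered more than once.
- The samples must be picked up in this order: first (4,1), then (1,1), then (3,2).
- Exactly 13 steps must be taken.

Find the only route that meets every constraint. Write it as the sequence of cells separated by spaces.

The waypoints must appear in the order (4,1), (1,1), (3,2), with no cell reused.
Route from (3,4): down to (4,4), 3× left (reaching (4,1)), 3× up (reaching (1,1)), right to (1,2), 2× down (reaching (3,2)), right to (3,3), up to (2,3), right to (2,4) — 13 moves in all.
Check: order respected (1 at step 4, 2 at step 7, 3 at step 10); 13 moves as required.

(3,4) (4,4) (4,3) (4,2) (4,1) (3,1) (2,1) (1,1) (1,2) (2,2) (3,2) (3,3) (2,3) (2,4)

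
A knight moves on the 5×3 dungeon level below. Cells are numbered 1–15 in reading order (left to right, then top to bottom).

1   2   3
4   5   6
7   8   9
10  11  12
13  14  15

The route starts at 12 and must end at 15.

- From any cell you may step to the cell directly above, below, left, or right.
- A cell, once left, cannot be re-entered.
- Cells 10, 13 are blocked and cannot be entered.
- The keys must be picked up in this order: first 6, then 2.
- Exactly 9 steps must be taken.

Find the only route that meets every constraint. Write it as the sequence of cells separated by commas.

12, 9, 6, 3, 2, 5, 8, 11, 14, 15

The waypoints must appear in the order 6, 2, with no cell reused.
Route from 12: up 3 to 3, left 1 to 2, down 4 to 14, right 1 to 15 — 9 moves in all.
Check: order respected (6 at step 2, 2 at step 4); 9 moves as required.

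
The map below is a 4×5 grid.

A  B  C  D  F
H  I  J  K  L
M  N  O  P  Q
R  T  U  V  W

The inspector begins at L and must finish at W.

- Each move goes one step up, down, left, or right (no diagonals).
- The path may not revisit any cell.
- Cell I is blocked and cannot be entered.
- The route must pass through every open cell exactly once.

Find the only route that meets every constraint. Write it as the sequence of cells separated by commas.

L, F, D, K, J, C, B, A, H, M, R, T, N, O, U, V, P, Q, W

Need to visit all 19 open cells exactly once, starting at L and ending at W.
Cell B has only two open neighbours (A and C), so the path must pass straight through it: one of those is the cell it's entered from and the other is where it exits.
Route from L: up 1 to F, left 1 to D, down 1 to K, left 1 to J, up 1 to C, left 2 to A, down 3 to R, right 1 to T, up 1 to N, right 1 to O, down 1 to U, right 1 to V, up 1 to P, right 1 to Q, down 1 to W — 18 moves in all.
Check: all 19 open cells covered.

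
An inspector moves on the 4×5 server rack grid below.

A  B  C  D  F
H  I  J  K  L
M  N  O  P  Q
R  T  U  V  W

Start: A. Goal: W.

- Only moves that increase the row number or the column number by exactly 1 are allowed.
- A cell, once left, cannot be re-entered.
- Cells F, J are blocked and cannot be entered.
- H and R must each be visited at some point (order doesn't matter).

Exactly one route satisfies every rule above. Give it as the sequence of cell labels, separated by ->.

A -> H -> M -> R -> T -> U -> V -> W

Moves only go right or down, so the column and row indices never decrease.
Route from A: 3× down (reaching R), 4× right (reaching W) — 7 moves in all.
Check: all required cells visited.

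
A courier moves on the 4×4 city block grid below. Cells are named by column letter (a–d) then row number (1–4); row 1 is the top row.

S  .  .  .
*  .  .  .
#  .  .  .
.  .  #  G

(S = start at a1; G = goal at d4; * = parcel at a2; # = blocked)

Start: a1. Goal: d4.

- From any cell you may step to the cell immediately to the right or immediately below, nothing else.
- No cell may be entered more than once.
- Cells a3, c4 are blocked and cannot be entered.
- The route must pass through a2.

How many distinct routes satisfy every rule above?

3

A right/down-only route from a1 to d4 makes exactly 3 down-moves and 3 right-moves in some order.
With no other constraints that would be C(6,3) = 20 routes.
Split at a2 and multiply the segment counts (each segment already excludes blocked cells): a1→a2: 1; a2→d4: 3; product = 3.
That gives 3 routes.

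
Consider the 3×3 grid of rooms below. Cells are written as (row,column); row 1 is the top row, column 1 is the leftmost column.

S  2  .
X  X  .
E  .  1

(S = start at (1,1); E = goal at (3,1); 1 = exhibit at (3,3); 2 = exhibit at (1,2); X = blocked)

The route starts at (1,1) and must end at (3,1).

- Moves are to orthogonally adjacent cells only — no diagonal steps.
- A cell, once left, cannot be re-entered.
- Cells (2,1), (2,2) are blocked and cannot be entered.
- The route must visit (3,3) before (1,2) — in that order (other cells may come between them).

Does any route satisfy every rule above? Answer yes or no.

Ignoring the required order, 1 revisit-free route from (1,1) to (3,1) passes through all of (3,3) and (1,2); the waypoint orders that occur are (1,2) → (3,3) (1) — never (3,3) → (1,2).

no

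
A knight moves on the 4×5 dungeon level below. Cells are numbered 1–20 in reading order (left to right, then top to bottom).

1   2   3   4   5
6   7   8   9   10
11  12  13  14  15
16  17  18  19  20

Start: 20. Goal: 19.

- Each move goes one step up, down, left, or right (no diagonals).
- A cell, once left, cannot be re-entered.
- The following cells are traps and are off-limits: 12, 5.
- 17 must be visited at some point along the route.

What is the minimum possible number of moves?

11

Any route passes through 17 somewhere between 20 and 19. Summing Manhattan distances along the two legs (20 → 17 → 19) gives a lower bound of 3 + 2 = 5 moves.
The shortest route satisfying every rule uses 11 moves: 20 → 15 → 10 → 9 → 8 → 7 → 6 → 11 → 16 → 17 → 18 → 19.
The no-revisit rule (legs can't share cells) pushes the minimum above the 5-move bound; an exhaustive check rules out every length from 5 to 10 (on a 4-connected grid the length of any start-to-goal walk has the same parity as the Manhattan bound, so only lengths 5, 7, 9, … need checking), leaving 11 as the minimum.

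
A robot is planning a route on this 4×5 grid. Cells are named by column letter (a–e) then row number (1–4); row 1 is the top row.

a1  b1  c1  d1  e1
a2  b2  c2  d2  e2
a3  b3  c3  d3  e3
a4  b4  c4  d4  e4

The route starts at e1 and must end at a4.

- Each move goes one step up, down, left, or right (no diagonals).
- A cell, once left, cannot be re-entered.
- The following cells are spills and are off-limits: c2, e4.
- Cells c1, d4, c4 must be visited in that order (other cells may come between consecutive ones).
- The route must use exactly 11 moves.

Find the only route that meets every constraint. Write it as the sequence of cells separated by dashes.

The waypoints must appear in the order c1, d4, c4, with no cell reused.
Route from e1: left 3 to b1, down 2 to b3, right 2 to d3, down 1 to d4, left 3 to a4 — 11 moves in all.
Check: order respected (c1 at step 2, d4 at step 8, c4 at step 9); 11 moves as required.

e1 - d1 - c1 - b1 - b2 - b3 - c3 - d3 - d4 - c4 - b4 - a4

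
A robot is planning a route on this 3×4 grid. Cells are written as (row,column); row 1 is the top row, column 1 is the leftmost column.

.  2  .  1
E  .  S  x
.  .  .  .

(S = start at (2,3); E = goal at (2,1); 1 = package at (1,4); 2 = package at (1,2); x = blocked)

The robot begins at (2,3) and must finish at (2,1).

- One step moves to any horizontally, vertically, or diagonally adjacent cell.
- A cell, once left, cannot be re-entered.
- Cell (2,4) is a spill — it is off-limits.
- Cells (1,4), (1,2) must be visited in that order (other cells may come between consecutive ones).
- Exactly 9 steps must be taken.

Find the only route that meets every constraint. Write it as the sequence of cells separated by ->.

(2,3) -> (1,4) -> (1,3) -> (1,2) -> (1,1) -> (2,2) -> (3,3) -> (3,2) -> (3,1) -> (2,1)

The waypoints must appear in the order (1,4), (1,2), with no cell reused.
Route from (2,3): up-right 1 to (1,4), left 3 to (1,1), down-right 2 to (3,3), left 2 to (3,1), up 1 to (2,1) — 9 moves in all.
Check: order respected (1 at step 1, 2 at step 3); 9 moves as required.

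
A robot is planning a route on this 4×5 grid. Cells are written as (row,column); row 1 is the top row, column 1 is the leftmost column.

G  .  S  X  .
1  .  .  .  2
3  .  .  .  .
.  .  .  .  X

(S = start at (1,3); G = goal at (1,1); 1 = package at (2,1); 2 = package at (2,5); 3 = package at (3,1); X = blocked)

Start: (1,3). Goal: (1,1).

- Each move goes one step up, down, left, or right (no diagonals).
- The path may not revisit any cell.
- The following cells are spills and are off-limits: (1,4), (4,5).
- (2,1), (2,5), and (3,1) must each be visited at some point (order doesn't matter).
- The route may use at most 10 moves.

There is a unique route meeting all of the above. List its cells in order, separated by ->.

Any route must reach (2,1), (2,5), and (3,1) and still end at (1,1) within 10 moves, so the order of the required stops is forced.
Route from (1,3): down to (2,3), 2× right (reaching (2,5)), down to (3,5), 4× left (reaching (3,1)), 2× up (reaching (1,1)) — 10 moves in all.
Check: all required cells visited; 10 ≤ 10 moves.

(1,3) -> (2,3) -> (2,4) -> (2,5) -> (3,5) -> (3,4) -> (3,3) -> (3,2) -> (3,1) -> (2,1) -> (1,1)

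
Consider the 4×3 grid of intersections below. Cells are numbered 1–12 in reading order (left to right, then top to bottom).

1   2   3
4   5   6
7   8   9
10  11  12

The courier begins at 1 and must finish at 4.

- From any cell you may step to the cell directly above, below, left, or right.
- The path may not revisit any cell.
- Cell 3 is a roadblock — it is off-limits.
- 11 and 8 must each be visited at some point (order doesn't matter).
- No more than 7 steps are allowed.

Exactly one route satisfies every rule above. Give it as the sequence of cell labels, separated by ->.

The 7-move cap with required stops at 11, 8 leaves no slack for detours.
Route from 1: right 1 to 2, down 3 to 11, left 1 to 10, up 2 to 4 — 7 moves in all.
Check: all required cells visited; 7 ≤ 7 moves.

1 -> 2 -> 5 -> 8 -> 11 -> 10 -> 7 -> 4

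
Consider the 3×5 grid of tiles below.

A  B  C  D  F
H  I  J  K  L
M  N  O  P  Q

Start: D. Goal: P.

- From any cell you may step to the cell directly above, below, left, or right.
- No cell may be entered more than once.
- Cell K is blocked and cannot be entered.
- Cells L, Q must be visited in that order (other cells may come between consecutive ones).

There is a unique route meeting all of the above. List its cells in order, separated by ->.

The waypoints must appear in the order L, Q, with no cell reused.
Route from D: right 1 to F, down 2 to Q, left 1 to P — 4 moves in all.
Check: order respected (L at step 2, Q at step 3).

D -> F -> L -> Q -> P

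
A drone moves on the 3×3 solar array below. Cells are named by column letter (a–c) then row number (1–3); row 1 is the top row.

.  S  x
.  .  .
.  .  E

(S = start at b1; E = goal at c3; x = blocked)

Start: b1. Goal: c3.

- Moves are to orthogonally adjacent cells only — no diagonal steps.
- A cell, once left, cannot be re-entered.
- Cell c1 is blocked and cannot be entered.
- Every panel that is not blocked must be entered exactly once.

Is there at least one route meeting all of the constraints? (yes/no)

One route that works: b1 → a1 → a2 → a3 → b3 → b2 → c2 → c3.

yes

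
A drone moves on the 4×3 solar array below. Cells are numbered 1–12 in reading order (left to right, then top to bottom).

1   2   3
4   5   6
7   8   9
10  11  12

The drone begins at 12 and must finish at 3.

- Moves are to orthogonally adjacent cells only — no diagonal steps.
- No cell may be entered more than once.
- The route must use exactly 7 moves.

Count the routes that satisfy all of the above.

16

Need simple routes of exactly 7 moves from 12 to 3 (Manhattan distance 3, so 2 moves are spent on a detour and 2 undoing it).
Branch systematically from the start, pruning whenever the remaining move budget drops below the Manhattan distance to 3 or differs from it in parity. Grouping the completions by first move — via 9: 5; via 11: 11 — and summing: 5 + 11 = 16.
That gives 16 routes.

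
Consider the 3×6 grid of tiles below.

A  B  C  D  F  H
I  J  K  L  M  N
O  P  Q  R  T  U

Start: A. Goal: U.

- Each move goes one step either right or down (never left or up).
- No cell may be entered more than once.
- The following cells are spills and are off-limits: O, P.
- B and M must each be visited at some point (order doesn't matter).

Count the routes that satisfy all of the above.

8

A right/down-only route from A to U makes exactly 2 down-moves and 5 right-moves in some order.
With no other constraints that would be C(7,2) = 21 routes.
A monotone route can only reach the required cells in the order B, M, so split there and multiply the segment counts (each segment already excludes blocked cells): A→B: 1; B→M: 4; M→U: 2; product = 8.
That gives 8 routes.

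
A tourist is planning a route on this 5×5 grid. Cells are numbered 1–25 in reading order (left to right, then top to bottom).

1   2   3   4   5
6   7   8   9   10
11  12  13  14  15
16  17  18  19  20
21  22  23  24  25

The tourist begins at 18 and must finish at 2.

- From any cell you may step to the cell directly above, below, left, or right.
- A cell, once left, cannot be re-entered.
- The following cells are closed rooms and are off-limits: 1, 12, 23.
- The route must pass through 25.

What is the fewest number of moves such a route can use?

Any route passes through 25 somewhere between 18 and 2. Summing Manhattan distances along the two legs (18 → 25 → 2) gives a lower bound of 3 + 7 = 10 moves.
A route of 10 moves achieves this: 18 → 19 → 24 → 25 → 20 → 15 → 10 → 5 → 4 → 3 → 2.
Since 10 matches the lower bound, it is optimal.

10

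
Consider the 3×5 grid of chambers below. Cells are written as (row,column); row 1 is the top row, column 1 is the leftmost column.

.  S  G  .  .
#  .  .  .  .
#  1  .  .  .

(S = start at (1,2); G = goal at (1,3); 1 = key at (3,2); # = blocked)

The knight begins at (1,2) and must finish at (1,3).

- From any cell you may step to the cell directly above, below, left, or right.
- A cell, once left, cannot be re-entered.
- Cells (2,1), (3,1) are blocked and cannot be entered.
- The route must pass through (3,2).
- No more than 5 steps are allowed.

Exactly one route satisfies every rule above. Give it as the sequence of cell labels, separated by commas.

The budget equals the shortest possible length, so every move has to be on a shortest route through the required cells.
Route from (1,2): down 2 to (3,2), right 1 to (3,3), up 2 to (1,3) — 5 moves in all.
Check: all required cells visited; 5 ≤ 5 moves.

(1,2), (2,2), (3,2), (3,3), (2,3), (1,3)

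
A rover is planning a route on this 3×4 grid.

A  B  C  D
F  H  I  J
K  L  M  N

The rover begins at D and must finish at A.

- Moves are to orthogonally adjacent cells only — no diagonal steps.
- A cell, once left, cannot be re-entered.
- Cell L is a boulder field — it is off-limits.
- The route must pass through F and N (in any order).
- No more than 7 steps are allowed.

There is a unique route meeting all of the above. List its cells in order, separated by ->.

D -> J -> N -> M -> I -> H -> F -> A

Any route must reach F and N and still end at A within 7 moves, so the order of the required stops is forced.
Route from D: down 2 to N, left 1 to M, up 1 to I, left 2 to F, up 1 to A — 7 moves in all.
Check: all required cells visited; 7 ≤ 7 moves.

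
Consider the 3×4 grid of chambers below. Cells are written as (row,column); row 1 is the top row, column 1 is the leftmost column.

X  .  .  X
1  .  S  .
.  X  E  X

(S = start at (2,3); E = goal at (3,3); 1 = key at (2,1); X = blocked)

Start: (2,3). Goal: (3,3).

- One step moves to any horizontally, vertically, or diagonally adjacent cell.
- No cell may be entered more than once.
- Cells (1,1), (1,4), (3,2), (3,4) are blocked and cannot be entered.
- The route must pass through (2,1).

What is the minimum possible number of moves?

Any route passes through (2,1) somewhere between (2,3) and (3,3). Summing Chebyshev distances along the two legs ((2,3) → (2,1) → (3,3)) gives a lower bound of 2 + 2 = 4 moves.
A route of 4 moves achieves this: (2,3) → (1,2) → (2,1) → (2,2) → (3,3).
Since 4 matches the lower bound, it is optimal.

4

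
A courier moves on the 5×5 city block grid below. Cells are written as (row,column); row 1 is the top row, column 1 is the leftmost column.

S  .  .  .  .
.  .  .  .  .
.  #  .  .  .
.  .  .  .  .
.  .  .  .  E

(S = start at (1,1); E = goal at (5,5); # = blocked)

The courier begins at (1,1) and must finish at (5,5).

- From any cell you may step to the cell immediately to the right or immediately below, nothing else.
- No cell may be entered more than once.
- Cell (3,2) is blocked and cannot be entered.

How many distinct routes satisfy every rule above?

A right/down-only route from (1,1) to (5,5) makes exactly 4 down-moves and 4 right-moves in some order.
With no other constraints that would be C(8,4) = 70 routes.
Subtract routes through each blocked cell (inclusion–exclusion for overlaps): − through (3,2): 30 → 40.
That gives 40 routes.

40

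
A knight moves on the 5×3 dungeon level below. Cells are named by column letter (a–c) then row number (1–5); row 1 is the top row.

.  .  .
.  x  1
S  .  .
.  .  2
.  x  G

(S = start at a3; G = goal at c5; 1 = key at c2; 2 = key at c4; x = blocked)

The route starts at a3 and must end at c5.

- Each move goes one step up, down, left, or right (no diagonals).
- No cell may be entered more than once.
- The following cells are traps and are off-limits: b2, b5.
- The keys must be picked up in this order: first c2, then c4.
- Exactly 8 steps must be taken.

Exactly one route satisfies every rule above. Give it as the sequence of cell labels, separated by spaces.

a3 a2 a1 b1 c1 c2 c3 c4 c5

The waypoints must appear in the order c2, c4, with no cell reused.
Route from a3: up 2 to a1, right 2 to c1, down 4 to c5 — 8 moves in all.
Check: order respected (1 at step 5, 2 at step 7); 8 moves as required.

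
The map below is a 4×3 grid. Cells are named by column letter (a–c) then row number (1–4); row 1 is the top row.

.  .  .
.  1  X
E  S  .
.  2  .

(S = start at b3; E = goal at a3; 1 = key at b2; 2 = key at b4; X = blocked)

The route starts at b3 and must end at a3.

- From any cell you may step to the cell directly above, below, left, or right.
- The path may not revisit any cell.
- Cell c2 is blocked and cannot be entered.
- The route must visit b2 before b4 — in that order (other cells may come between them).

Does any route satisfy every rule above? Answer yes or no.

no

Even ignoring the required order, no revisit-free route from b3 to a3 manages to pass through all of b2 and b4: branching out from b3, every path either misses one of them or, having collected them, can no longer reach a3 without re-entering a cell.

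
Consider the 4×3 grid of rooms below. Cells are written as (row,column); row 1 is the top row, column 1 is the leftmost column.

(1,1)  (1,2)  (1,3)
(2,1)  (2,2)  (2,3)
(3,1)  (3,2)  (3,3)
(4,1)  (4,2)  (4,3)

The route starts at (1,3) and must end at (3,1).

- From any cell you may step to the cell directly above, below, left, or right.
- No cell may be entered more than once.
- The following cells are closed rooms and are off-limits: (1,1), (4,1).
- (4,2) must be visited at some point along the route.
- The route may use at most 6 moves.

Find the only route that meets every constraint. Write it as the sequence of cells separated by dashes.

The budget equals the shortest possible length, so every move has to be on a shortest route through the required cells.
Route from (1,3): down 3 to (4,3), left 1 to (4,2), up 1 to (3,2), left 1 to (3,1) — 6 moves in all.
Check: all required cells visited; 6 ≤ 6 moves.

(1,3) - (2,3) - (3,3) - (4,3) - (4,2) - (3,2) - (3,1)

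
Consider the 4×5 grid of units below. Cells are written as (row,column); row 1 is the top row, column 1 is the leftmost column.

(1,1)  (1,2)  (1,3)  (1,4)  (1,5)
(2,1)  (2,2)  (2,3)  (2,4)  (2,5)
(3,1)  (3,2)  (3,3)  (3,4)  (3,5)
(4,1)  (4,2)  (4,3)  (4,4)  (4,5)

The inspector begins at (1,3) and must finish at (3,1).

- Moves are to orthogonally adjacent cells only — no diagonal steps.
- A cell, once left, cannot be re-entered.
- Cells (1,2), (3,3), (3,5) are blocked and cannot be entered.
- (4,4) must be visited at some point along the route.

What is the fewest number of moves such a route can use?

8

Any route passes through (4,4) somewhere between (1,3) and (3,1). Summing Manhattan distances along the two legs ((1,3) → (4,4) → (3,1)) gives a lower bound of 4 + 4 = 8 moves.
A route of 8 moves achieves this: (1,3) → (2,3) → (2,4) → (3,4) → (4,4) → (4,3) → (4,2) → (3,2) → (3,1).
Since 8 matches the lower bound, it is optimal.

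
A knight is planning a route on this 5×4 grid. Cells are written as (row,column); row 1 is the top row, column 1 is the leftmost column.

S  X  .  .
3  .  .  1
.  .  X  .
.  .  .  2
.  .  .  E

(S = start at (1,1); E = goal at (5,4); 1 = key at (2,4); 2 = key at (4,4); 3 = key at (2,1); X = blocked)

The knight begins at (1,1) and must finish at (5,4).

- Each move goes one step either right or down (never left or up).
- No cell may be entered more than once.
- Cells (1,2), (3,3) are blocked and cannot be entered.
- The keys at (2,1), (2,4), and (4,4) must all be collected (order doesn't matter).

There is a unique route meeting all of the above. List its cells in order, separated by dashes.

(1,1) - (2,1) - (2,2) - (2,3) - (2,4) - (3,4) - (4,4) - (5,4)

Moves only go right or down, so the column and row indices never decrease.
Route from (1,1): down 1 to (2,1), right 3 to (2,4), down 3 to (5,4) — 7 moves in all.
Check: all required cells visited.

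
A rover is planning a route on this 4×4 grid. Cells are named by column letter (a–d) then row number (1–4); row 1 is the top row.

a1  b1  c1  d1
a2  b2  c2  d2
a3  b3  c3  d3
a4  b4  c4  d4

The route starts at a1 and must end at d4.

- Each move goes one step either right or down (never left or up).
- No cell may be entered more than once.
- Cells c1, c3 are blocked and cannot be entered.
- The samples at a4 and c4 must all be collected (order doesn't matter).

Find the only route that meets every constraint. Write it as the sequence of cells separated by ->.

Moves only go right or down, so the column and row indices never decrease.
Route from a1: 3× down (reaching a4), 3× right (reaching d4) — 6 moves in all.
Check: all required cells visited.

a1 -> a2 -> a3 -> a4 -> b4 -> c4 -> d4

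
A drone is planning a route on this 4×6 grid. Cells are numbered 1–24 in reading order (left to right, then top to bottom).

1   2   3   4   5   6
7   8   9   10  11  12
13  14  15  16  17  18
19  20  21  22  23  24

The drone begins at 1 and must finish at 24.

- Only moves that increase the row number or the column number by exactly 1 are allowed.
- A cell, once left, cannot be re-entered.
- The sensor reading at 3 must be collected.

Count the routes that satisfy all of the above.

A right/down-only route from 1 to 24 makes exactly 3 down-moves and 5 right-moves in some order.
With no other constraints that would be C(8,3) = 56 routes.
Split at 3 and multiply the segment counts: 1→3: 1; 3→24: 20; product = 20.
That gives 20 routes.

20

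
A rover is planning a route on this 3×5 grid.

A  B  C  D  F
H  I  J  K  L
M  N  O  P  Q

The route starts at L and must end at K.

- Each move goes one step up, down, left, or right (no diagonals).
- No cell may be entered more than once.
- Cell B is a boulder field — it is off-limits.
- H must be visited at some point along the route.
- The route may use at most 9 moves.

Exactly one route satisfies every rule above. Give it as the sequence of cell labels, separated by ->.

L -> Q -> P -> O -> N -> M -> H -> I -> J -> K

The budget equals the shortest possible length, so every move has to be on a shortest route through the required cells.
Route from L: down to Q, 4× left (reaching M), up to H, 3× right (reaching K) — 9 moves in all.
Check: all required cells visited; 9 ≤ 9 moves.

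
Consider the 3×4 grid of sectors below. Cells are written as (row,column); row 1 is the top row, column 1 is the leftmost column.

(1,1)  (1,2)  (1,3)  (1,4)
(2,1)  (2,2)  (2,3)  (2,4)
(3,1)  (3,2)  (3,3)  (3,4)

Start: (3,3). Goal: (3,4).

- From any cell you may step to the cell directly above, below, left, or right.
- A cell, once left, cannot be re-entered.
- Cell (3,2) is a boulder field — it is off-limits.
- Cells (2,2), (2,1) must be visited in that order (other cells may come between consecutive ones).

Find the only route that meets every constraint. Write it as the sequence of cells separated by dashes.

(3,3) - (2,3) - (2,2) - (2,1) - (1,1) - (1,2) - (1,3) - (1,4) - (2,4) - (3,4)

The waypoints must appear in the order (2,2), (2,1), with no cell reused.
Route from (3,3): up 1 to (2,3), left 2 to (2,1), up 1 to (1,1), right 3 to (1,4), down 2 to (3,4) — 9 moves in all.
Check: order respected ((2,2) at step 2, (2,1) at step 3).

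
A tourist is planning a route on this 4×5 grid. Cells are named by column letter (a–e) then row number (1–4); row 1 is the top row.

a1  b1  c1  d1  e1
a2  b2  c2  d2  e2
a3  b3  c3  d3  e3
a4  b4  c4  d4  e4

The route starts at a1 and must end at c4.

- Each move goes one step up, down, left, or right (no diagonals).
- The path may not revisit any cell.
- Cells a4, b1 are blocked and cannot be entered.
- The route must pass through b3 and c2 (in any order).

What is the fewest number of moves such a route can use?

Any route passes through b3 and c2 in some order between a1 and c4. Summing Manhattan distances along each leg and taking the cheapest ordering (a1 → c2 → b3 → c4) gives a lower bound of 3 + 2 + 2 = 7 moves.
A route of 7 moves achieves this: a1 → a2 → a3 → b3 → b2 → c2 → c3 → c4.
Since 7 matches the lower bound, it is optimal.

7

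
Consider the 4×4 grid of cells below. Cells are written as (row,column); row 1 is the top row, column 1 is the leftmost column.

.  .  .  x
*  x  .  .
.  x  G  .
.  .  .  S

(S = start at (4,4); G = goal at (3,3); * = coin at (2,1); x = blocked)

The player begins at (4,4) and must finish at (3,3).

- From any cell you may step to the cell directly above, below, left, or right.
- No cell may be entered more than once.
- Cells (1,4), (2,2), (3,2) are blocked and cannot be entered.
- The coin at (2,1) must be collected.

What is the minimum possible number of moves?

10

Any route passes through (2,1) somewhere between (4,4) and (3,3). Summing Manhattan distances along the two legs ((4,4) → (2,1) → (3,3)) gives a lower bound of 5 + 3 = 8 moves.
That bound ignores the blocked cells. Measuring each leg by the fewest moves that actually steer around them ((4,4)→(2,1): 5; (2,1)→(3,3): 5) raises the lower bound to 10.
A route of 10 moves exists: (4,4) → (4,3) → (4,2) → (4,1) → (3,1) → (2,1) → (1,1) → (1,2) → (1,3) → (2,3) → (3,3).
Since 10 matches that lower bound, it is optimal.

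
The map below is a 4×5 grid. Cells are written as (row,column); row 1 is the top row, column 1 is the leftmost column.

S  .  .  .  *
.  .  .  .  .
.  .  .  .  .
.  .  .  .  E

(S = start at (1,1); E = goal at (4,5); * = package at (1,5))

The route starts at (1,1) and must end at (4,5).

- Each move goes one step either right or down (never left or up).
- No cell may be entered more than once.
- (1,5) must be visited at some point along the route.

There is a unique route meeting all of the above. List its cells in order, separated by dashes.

Moves only go right or down, so the column and row indices never decrease.
Route from (1,1): 4× right (reaching (1,5)), 3× down (reaching (4,5)) — 7 moves in all.
Check: all required cells visited.

(1,1) - (1,2) - (1,3) - (1,4) - (1,5) - (2,5) - (3,5) - (4,5)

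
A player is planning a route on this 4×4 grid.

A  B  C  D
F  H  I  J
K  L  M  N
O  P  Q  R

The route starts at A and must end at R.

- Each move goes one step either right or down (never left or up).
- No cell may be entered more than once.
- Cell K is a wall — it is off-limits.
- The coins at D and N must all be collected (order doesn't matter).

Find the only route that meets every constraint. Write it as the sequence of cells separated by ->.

A -> B -> C -> D -> J -> N -> R

Moves only go right or down, so the column and row indices never decrease.
Route from A: 3× right (reaching D), 3× down (reaching R) — 6 moves in all.
Check: all required cells visited.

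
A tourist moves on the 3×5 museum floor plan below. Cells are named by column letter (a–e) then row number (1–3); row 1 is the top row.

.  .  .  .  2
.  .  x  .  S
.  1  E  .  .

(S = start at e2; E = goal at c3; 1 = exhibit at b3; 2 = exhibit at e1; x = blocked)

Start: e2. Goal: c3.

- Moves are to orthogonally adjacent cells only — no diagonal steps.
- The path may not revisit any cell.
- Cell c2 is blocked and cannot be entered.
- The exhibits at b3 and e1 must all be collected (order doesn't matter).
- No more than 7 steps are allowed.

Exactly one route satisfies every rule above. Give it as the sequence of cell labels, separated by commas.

e2, e1, d1, c1, b1, b2, b3, c3

Any route must reach b3 and e1 and still end at c3 within 7 moves, so the order of the required stops is forced.
Route from e2: up to e1, 3× left (reaching b1), 2× down (reaching b3), right to c3 — 7 moves in all.
Check: all required cells visited; 7 ≤ 7 moves.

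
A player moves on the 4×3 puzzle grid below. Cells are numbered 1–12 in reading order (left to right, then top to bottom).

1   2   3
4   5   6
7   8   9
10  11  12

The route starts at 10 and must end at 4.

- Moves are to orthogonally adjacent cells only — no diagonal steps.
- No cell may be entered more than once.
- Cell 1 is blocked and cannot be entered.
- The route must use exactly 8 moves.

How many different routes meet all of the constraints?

5

Need simple routes of exactly 8 moves from 10 to 4 (Manhattan distance 2, so 3 moves are spent on a detour and 3 undoing it).
Enumerating: 10 7 8 11 12 9 6 5 4 | 10 7 8 9 6 3 2 5 4 | 10 11 8 9 6 3 2 5 4 | 10 11 12 9 6 3 2 5 4 | 10 11 12 9 6 5 8 7 4.
That gives 5 routes.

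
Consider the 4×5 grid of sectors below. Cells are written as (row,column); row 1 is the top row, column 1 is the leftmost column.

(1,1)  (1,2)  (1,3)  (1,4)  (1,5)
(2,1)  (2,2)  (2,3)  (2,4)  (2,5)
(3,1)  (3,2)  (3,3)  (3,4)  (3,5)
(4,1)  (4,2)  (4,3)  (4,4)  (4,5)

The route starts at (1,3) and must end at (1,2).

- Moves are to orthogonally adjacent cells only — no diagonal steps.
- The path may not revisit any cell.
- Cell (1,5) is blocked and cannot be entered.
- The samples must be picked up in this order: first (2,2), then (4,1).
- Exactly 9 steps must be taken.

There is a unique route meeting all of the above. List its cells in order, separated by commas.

(1,3), (2,3), (2,2), (3,2), (4,2), (4,1), (3,1), (2,1), (1,1), (1,2)

The waypoints must appear in the order (2,2), (4,1), with no cell reused.
Route from (1,3): down to (2,3), left to (2,2), 2× down (reaching (4,2)), left to (4,1), 3× up (reaching (1,1)), right to (1,2) — 9 moves in all.
Check: order respected ((2,2) at step 2, (4,1) at step 5); 9 moves as required.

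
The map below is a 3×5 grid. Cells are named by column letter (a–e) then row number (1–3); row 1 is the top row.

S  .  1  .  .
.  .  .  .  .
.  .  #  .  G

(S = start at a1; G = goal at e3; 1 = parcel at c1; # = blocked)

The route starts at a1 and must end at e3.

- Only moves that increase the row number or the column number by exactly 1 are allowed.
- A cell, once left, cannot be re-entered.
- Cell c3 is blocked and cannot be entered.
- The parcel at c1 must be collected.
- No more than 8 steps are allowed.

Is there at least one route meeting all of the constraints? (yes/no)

One route that works: a1 → b1 → c1 → c2 → d2 → d3 → e3.

yes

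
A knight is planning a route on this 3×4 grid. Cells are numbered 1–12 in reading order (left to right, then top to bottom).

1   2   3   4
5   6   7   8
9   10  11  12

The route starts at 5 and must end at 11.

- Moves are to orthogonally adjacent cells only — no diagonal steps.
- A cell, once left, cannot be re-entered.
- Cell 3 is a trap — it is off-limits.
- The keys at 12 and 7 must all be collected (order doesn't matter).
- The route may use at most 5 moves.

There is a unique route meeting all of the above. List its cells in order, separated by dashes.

5 - 6 - 7 - 8 - 12 - 11

The budget equals the shortest possible length, so every move has to be on a shortest route through the required cells.
Route from 5: right 3 to 8, down 1 to 12, left 1 to 11 — 5 moves in all.
Check: all required cells visited; 5 ≤ 5 moves.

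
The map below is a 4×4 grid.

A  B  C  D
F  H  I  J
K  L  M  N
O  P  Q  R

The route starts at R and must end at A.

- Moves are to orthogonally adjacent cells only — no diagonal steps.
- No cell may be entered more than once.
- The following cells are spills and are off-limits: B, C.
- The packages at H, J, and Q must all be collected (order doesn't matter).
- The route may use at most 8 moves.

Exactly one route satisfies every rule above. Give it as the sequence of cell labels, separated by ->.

The 8-move cap with required stops at H, J, Q leaves no slack for detours.
Route from R: left to Q, up to M, right to N, up to J, 3× left (reaching F), up to A — 8 moves in all.
Check: all required cells visited; 8 ≤ 8 moves.

R -> Q -> M -> N -> J -> I -> H -> F -> A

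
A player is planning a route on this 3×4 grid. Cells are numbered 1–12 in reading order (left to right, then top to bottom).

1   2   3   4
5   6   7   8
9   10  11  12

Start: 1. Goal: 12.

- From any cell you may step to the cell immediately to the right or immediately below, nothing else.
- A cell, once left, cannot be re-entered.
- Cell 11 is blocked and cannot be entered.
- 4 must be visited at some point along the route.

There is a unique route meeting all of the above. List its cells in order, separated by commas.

1, 2, 3, 4, 8, 12

Moves only go right or down, so the column and row indices never decrease.
Route from 1: right 3 to 4, down 2 to 12 — 5 moves in all.
Check: all required cells visited.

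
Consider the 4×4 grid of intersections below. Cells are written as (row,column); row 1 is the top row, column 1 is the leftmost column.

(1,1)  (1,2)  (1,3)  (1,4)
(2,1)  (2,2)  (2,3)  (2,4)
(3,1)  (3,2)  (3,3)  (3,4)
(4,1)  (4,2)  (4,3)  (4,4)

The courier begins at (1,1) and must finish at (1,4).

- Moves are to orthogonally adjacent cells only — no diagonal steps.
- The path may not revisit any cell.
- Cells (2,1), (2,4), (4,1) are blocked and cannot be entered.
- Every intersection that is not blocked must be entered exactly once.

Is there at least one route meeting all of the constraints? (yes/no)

no

Cell (3,1) has only one open neighbour but is neither the start nor the goal, so a Hamiltonian route would have to both enter and leave it through the same neighbour — impossible without revisiting.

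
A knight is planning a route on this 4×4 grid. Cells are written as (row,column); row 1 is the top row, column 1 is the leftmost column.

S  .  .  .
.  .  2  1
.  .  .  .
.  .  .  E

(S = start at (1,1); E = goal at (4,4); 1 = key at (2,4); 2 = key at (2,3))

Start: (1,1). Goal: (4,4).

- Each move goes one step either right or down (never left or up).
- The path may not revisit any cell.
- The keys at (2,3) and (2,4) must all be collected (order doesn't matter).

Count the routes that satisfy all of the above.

A right/down-only route from (1,1) to (4,4) makes exactly 3 down-moves and 3 right-moves in some order.
With no other constraints that would be C(6,3) = 20 routes.
A monotone route can only reach the required cells in the order (2,3), (2,4), so split there and multiply the segment counts: (1,1)→(2,3): 3; (2,3)→(2,4): 1; (2,4)→(4,4): 1; product = 3.
That gives 3 routes.

3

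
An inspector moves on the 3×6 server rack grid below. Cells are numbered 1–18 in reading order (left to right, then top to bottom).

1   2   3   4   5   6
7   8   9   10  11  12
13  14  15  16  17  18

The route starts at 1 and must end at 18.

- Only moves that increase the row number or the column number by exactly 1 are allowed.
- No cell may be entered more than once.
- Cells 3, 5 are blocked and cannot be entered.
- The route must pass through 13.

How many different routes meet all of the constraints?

1

A right/down-only route from 1 to 18 makes exactly 2 down-moves and 5 right-moves in some order.
With no other constraints that would be C(7,2) = 21 routes.
Split at 13 and multiply the segment counts (each segment already excludes blocked cells): 1→13: 1; 13→18: 1; product = 1.
That gives 1 route.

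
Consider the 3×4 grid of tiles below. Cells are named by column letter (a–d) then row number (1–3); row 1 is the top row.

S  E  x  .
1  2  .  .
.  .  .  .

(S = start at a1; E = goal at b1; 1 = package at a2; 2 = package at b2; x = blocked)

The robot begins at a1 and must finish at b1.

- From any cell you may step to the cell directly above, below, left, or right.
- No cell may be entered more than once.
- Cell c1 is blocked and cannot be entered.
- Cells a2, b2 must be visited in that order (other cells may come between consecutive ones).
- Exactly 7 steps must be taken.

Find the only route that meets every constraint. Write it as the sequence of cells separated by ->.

a1 -> a2 -> a3 -> b3 -> c3 -> c2 -> b2 -> b1

The waypoints must appear in the order a2, b2, with no cell reused.
Route from a1: down 2 to a3, right 2 to c3, up 1 to c2, left 1 to b2, up 1 to b1 — 7 moves in all.
Check: order respected (1 at step 1, 2 at step 6); 7 moves as required.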